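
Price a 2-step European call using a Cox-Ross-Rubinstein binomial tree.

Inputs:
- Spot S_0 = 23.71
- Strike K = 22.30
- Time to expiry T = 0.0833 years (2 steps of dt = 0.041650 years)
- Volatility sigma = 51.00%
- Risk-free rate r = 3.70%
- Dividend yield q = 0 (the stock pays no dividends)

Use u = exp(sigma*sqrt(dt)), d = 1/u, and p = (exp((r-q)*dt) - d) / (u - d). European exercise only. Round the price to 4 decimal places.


dt = T/N = 0.041650
u = exp(sigma*sqrt(dt)) = 1.109692; d = 1/u = 0.901151
p = (exp((r-q)*dt) - d) / (u - d) = 0.481398
Discount per step: exp(-r*dt) = 0.998460
Stock lattice S(k, i) with i counting down-moves:
  k=0: S(0,0) = 23.7100
  k=1: S(1,0) = 26.3108; S(1,1) = 21.3663
  k=2: S(2,0) = 29.1969; S(2,1) = 23.7100; S(2,2) = 19.2543
Terminal payoffs V(N, i) = max(S_T - K, 0):
  V(2,0) = 6.896881; V(2,1) = 1.410000; V(2,2) = 0.000000
Backward induction: V(k, i) = exp(-r*dt) * [p * V(k+1, i) + (1-p) * V(k+1, i+1)].
  V(1,0) = exp(-r*dt) * [p*6.896881 + (1-p)*1.410000] = 4.045136
  V(1,1) = exp(-r*dt) * [p*1.410000 + (1-p)*0.000000] = 0.677726
  V(0,0) = exp(-r*dt) * [p*4.045136 + (1-p)*0.677726] = 2.295251

Answer: Price = V(0,0) = 2.2953


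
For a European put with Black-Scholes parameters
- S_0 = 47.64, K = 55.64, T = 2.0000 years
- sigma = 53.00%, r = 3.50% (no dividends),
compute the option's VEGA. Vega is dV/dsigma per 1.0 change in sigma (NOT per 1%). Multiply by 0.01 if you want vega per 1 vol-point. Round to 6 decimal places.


Answer: Vega = 25.977547

Derivation:
d1 = 0.2610563222; d2 = -0.4884768659
phi(d1) = 0.3855772431; exp(-qT) = 1.0000000000; exp(-rT) = 0.9323938199
Vega = S * exp(-qT) * phi(d1) * sqrt(T) = 47.6400 * 1.0000000000 * 0.3855772431 * 1.4142135624 = 25.977547


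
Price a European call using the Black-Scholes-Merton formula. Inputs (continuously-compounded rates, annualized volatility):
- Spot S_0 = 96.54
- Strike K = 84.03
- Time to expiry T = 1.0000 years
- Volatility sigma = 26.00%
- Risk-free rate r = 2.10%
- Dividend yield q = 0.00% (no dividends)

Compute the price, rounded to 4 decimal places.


d1 = (ln(S/K) + (r - q + 0.5*sigma^2) * T) / (sigma * sqrt(T)) = 0.74455212
d2 = d1 - sigma * sqrt(T) = 0.48455212
exp(-rT) = 0.97921896; exp(-qT) = 1.00000000
C = S_0 * exp(-qT) * N(d1) - K * exp(-rT) * N(d2)
N(d1) = 0.77172874; N(d2) = 0.68600296
C = 96.5400 * 1.00000000 * 0.77172874 - 84.0300 * 0.97921896 * 0.68600296 = 18.0558

Answer: Price = 18.0558


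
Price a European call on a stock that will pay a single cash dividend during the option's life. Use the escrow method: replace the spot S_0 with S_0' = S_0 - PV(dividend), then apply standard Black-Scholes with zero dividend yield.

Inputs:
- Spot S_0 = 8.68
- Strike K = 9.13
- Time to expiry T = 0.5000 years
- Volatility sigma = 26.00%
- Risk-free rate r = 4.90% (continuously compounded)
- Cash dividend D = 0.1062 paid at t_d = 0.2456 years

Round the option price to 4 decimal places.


PV(D) = D * exp(-r * t_d) = 0.1062 * 0.98803772 = 0.10492961
S_0' = S_0 - PV(D) = 8.6800 - 0.10492961 = 8.57507039
d1 = (ln(S_0'/K) + (r + sigma^2/2)*T) / (sigma*sqrt(T)) = -0.11589204
d2 = d1 - sigma*sqrt(T) = -0.29973980
exp(-rT) = 0.97579769
N(d1) = 0.45386905; N(d2) = 0.38218782
C = S_0' * N(d1) - K * exp(-rT) * N(d2) = 8.57507039 * 0.45386905 - 9.1300 * 0.97579769 * 0.38218782 = 0.4870

Answer: Price = 0.4870


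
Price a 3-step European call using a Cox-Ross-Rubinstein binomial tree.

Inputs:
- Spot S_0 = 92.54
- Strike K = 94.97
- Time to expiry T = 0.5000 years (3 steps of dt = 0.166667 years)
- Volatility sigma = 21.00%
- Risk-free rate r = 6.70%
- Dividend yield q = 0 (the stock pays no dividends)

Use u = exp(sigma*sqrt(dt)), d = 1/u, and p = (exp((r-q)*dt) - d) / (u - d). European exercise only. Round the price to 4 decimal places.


Answer: Price = V(0,0) = 6.1388

Derivation:
dt = T/N = 0.166667
u = exp(sigma*sqrt(dt)) = 1.089514; d = 1/u = 0.917840
p = (exp((r-q)*dt) - d) / (u - d) = 0.543990
Discount per step: exp(-r*dt) = 0.988895
Stock lattice S(k, i) with i counting down-moves:
  k=0: S(0,0) = 92.5400
  k=1: S(1,0) = 100.8237; S(1,1) = 84.9369
  k=2: S(2,0) = 109.8488; S(2,1) = 92.5400; S(2,2) = 77.9585
  k=3: S(3,0) = 119.6819; S(3,1) = 100.8237; S(3,2) = 84.9369; S(3,3) = 71.5534
Terminal payoffs V(N, i) = max(S_T - K, 0):
  V(3,0) = 24.711902; V(3,1) = 5.853667; V(3,2) = 0.000000; V(3,3) = 0.000000
Backward induction: V(k, i) = exp(-r*dt) * [p * V(k+1, i) + (1-p) * V(k+1, i+1)].
  V(2,0) = exp(-r*dt) * [p*24.711902 + (1-p)*5.853667] = 15.933442
  V(2,1) = exp(-r*dt) * [p*5.853667 + (1-p)*0.000000] = 3.148977
  V(2,2) = exp(-r*dt) * [p*0.000000 + (1-p)*0.000000] = 0.000000
  V(1,0) = exp(-r*dt) * [p*15.933442 + (1-p)*3.148977] = 9.991405
  V(1,1) = exp(-r*dt) * [p*3.148977 + (1-p)*0.000000] = 1.693991
  V(0,0) = exp(-r*dt) * [p*9.991405 + (1-p)*1.693991] = 6.138769


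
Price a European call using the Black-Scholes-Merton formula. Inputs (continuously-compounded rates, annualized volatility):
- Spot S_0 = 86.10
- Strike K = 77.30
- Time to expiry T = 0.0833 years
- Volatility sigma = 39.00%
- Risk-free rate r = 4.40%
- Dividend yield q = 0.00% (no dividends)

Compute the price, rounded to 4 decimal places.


d1 = (ln(S/K) + (r - q + 0.5*sigma^2) * T) / (sigma * sqrt(T)) = 1.04668444
d2 = d1 - sigma * sqrt(T) = 0.93412366
exp(-rT) = 0.99634151; exp(-qT) = 1.00000000
C = S_0 * exp(-qT) * N(d1) - K * exp(-rT) * N(d2)
N(d1) = 0.85237743; N(d2) = 0.82487995
C = 86.1000 * 1.00000000 * 0.85237743 - 77.3000 * 0.99634151 * 0.82487995 = 9.8598

Answer: Price = 9.8598


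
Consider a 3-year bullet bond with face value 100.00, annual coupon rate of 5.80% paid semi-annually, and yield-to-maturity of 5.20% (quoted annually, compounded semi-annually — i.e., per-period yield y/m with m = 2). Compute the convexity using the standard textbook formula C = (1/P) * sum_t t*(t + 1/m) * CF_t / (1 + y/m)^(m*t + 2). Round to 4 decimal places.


Coupon per period c = face * coupon_rate / m = 2.900000
Periods per year m = 2; per-period yield y/m = 0.026000
Number of cashflows N = 6
Cashflows (t years, CF_t, discount factor 1/(1+y/m)^(m*t), PV):
  t = 0.5000: CF_t = 2.900000, DF = 0.974659, PV = 2.826511
  t = 1.0000: CF_t = 2.900000, DF = 0.949960, PV = 2.754884
  t = 1.5000: CF_t = 2.900000, DF = 0.925887, PV = 2.685072
  t = 2.0000: CF_t = 2.900000, DF = 0.902424, PV = 2.617029
  t = 2.5000: CF_t = 2.900000, DF = 0.879555, PV = 2.550711
  t = 3.0000: CF_t = 102.900000, DF = 0.857266, PV = 88.212719
Price P = sum_t PV_t = 101.646925
Convexity numerator sum_t t*(t + 1/m) * CF_t / (1+y/m)^(m*t + 2):
  t = 0.5000: term = 1.342536
  t = 1.0000: term = 3.925544
  t = 1.5000: term = 7.652132
  t = 2.0000: term = 12.430364
  t = 2.5000: term = 18.173046
  t = 3.0000: term = 879.884744
Convexity = (1/P) * sum = 923.408366 / 101.646925 = 9.084469

Answer: Convexity = 9.0845


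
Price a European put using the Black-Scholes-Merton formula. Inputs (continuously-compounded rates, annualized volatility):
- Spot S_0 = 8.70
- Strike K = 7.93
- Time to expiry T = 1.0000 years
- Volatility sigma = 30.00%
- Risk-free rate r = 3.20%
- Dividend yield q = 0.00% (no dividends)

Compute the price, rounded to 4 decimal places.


Answer: Price = 0.5491

Derivation:
d1 = (ln(S/K) + (r - q + 0.5*sigma^2) * T) / (sigma * sqrt(T)) = 0.56556663
d2 = d1 - sigma * sqrt(T) = 0.26556663
exp(-rT) = 0.96850658; exp(-qT) = 1.00000000
P = K * exp(-rT) * N(-d2) - S_0 * exp(-qT) * N(-d1)
N(-d1) = 0.28584421; N(-d2) = 0.39528649
P = 7.9300 * 0.96850658 * 0.39528649 - 8.7000 * 1.00000000 * 0.28584421 = 0.5491


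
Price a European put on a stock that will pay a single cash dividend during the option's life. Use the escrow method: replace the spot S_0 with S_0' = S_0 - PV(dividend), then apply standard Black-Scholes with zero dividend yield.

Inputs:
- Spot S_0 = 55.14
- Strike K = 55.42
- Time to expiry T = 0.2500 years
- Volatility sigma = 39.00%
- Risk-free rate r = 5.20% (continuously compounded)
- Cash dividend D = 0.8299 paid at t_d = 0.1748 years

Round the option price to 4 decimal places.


Answer: Price = 4.4300

Derivation:
PV(D) = D * exp(-r * t_d) = 0.8299 * 0.99095159 = 0.82239072
S_0' = S_0 - PV(D) = 55.1400 - 0.82239072 = 54.31760928
d1 = (ln(S_0'/K) + (r + sigma^2/2)*T) / (sigma*sqrt(T)) = 0.06113042
d2 = d1 - sigma*sqrt(T) = -0.13386958
exp(-rT) = 0.98708414
N(-d1) = 0.47562767; N(-d2) = 0.55324715
P = K * exp(-rT) * N(-d2) - S_0' * N(-d1) = 55.4200 * 0.98708414 * 0.55324715 - 54.31760928 * 0.47562767 = 4.4300


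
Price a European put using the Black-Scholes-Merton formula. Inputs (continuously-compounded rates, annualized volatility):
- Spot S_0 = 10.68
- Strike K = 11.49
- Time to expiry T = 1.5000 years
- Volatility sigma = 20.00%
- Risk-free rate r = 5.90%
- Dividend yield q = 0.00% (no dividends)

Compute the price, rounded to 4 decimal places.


d1 = (ln(S/K) + (r - q + 0.5*sigma^2) * T) / (sigma * sqrt(T)) = 0.18532734
d2 = d1 - sigma * sqrt(T) = -0.05962163
exp(-rT) = 0.91530311; exp(-qT) = 1.00000000
P = K * exp(-rT) * N(-d2) - S_0 * exp(-qT) * N(-d1)
N(-d1) = 0.42648615; N(-d2) = 0.52377151
P = 11.4900 * 0.91530311 * 0.52377151 - 10.6800 * 1.00000000 * 0.42648615 = 0.9535

Answer: Price = 0.9535


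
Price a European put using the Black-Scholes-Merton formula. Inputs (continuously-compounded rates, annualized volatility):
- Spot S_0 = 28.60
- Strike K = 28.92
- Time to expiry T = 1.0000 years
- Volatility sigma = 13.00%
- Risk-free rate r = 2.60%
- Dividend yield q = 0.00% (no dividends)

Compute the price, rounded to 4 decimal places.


Answer: Price = 1.2698

Derivation:
d1 = (ln(S/K) + (r - q + 0.5*sigma^2) * T) / (sigma * sqrt(T)) = 0.17941016
d2 = d1 - sigma * sqrt(T) = 0.04941016
exp(-rT) = 0.97433509; exp(-qT) = 1.00000000
P = K * exp(-rT) * N(-d2) - S_0 * exp(-qT) * N(-d1)
N(-d1) = 0.42880783; N(-d2) = 0.48029622
P = 28.9200 * 0.97433509 * 0.48029622 - 28.6000 * 1.00000000 * 0.42880783 = 1.2698


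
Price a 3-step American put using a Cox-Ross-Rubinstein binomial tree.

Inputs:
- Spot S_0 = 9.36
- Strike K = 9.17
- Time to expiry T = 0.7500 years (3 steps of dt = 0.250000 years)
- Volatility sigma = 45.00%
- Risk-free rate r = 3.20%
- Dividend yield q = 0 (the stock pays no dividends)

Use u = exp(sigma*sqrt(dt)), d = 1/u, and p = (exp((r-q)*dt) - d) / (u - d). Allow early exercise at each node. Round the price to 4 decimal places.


dt = T/N = 0.250000
u = exp(sigma*sqrt(dt)) = 1.252323; d = 1/u = 0.798516
p = (exp((r-q)*dt) - d) / (u - d) = 0.461685
Discount per step: exp(-r*dt) = 0.992032
Stock lattice S(k, i) with i counting down-moves:
  k=0: S(0,0) = 9.3600
  k=1: S(1,0) = 11.7217; S(1,1) = 7.4741
  k=2: S(2,0) = 14.6794; S(2,1) = 9.3600; S(2,2) = 5.9682
  k=3: S(3,0) = 18.3833; S(3,1) = 11.7217; S(3,2) = 7.4741; S(3,3) = 4.7657
Terminal payoffs V(N, i) = max(K - S_T, 0):
  V(3,0) = 0.000000; V(3,1) = 0.000000; V(3,2) = 1.695888; V(3,3) = 4.404296
Backward induction: V(k, i) = exp(-r*dt) * [p * V(k+1, i) + (1-p) * V(k+1, i+1)]; then take max(V_cont, immediate exercise) for American.
  V(2,0) = exp(-r*dt) * [p*0.000000 + (1-p)*0.000000] = 0.000000; exercise = 0.000000; V(2,0) = max -> 0.000000
  V(2,1) = exp(-r*dt) * [p*0.000000 + (1-p)*1.695888] = 0.905647; exercise = 0.000000; V(2,1) = max -> 0.905647
  V(2,2) = exp(-r*dt) * [p*1.695888 + (1-p)*4.404296] = 3.128733; exercise = 3.201801; V(2,2) = max -> 3.201801
  V(1,0) = exp(-r*dt) * [p*0.000000 + (1-p)*0.905647] = 0.483638; exercise = 0.000000; V(1,0) = max -> 0.483638
  V(1,1) = exp(-r*dt) * [p*0.905647 + (1-p)*3.201801] = 2.124635; exercise = 1.695888; V(1,1) = max -> 2.124635
  V(0,0) = exp(-r*dt) * [p*0.483638 + (1-p)*2.124635] = 1.356118; exercise = 0.000000; V(0,0) = max -> 1.356118

Answer: Price = V(0,0) = 1.3561


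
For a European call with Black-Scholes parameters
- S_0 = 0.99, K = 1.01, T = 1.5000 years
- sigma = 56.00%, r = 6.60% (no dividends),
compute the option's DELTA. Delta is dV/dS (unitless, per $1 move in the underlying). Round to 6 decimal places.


Answer: Delta = 0.676564

Derivation:
d1 = 0.4581119310; d2 = -0.2277451970
phi(d1) = 0.3592014866; exp(-qT) = 1.0000000000; exp(-rT) = 0.9057427080
N(d1) = 0.6765639862
Delta = exp(-qT) * N(d1) = 1.0000000000 * 0.6765639862 = 0.676564


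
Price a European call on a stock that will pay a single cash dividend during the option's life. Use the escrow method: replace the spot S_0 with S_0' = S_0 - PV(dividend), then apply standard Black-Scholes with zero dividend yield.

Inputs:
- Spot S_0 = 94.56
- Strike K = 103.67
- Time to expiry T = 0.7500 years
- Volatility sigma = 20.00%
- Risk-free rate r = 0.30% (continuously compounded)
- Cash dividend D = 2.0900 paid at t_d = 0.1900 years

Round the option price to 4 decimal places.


Answer: Price = 2.6396

Derivation:
PV(D) = D * exp(-r * t_d) = 2.0900 * 0.99943016 = 2.08880904
S_0' = S_0 - PV(D) = 94.5600 - 2.08880904 = 92.47119096
d1 = (ln(S_0'/K) + (r + sigma^2/2)*T) / (sigma*sqrt(T)) = -0.56040868
d2 = d1 - sigma*sqrt(T) = -0.73361376
exp(-rT) = 0.99775253
N(d1) = 0.28760036; N(d2) = 0.23159209
C = S_0' * N(d1) - K * exp(-rT) * N(d2) = 92.47119096 * 0.28760036 - 103.6700 * 0.99775253 * 0.23159209 = 2.6396


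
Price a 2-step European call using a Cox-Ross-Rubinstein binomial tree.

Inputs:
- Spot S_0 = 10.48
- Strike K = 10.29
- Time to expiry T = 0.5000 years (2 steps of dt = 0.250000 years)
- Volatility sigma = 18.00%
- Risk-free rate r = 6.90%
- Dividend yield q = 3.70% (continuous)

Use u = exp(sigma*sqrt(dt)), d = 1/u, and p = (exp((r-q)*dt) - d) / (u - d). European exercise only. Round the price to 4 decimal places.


Answer: Price = V(0,0) = 0.6859

Derivation:
dt = T/N = 0.250000
u = exp(sigma*sqrt(dt)) = 1.094174; d = 1/u = 0.913931
p = (exp((r-q)*dt) - d) / (u - d) = 0.522078
Discount per step: exp(-r*dt) = 0.982898
Stock lattice S(k, i) with i counting down-moves:
  k=0: S(0,0) = 10.4800
  k=1: S(1,0) = 11.4669; S(1,1) = 9.5780
  k=2: S(2,0) = 12.5468; S(2,1) = 10.4800; S(2,2) = 8.7536
Terminal payoffs V(N, i) = max(S_T - K, 0):
  V(2,0) = 2.256838; V(2,1) = 0.190000; V(2,2) = 0.000000
Backward induction: V(k, i) = exp(-r*dt) * [p * V(k+1, i) + (1-p) * V(k+1, i+1)].
  V(1,0) = exp(-r*dt) * [p*2.256838 + (1-p)*0.190000] = 1.247347
  V(1,1) = exp(-r*dt) * [p*0.190000 + (1-p)*0.000000] = 0.097498
  V(0,0) = exp(-r*dt) * [p*1.247347 + (1-p)*0.097498] = 0.685874


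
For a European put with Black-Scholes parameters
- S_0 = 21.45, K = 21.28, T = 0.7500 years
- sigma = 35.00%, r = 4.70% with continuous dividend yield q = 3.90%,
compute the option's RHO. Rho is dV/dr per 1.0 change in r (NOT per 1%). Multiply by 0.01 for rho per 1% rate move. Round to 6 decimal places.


Answer: Rho = -8.350920

Derivation:
d1 = 0.1976005410; d2 = -0.1055083503
phi(d1) = 0.3912292710; exp(-qT) = 0.9711736407; exp(-rT) = 0.9653640451
N(-d2) = 0.5420137778
Rho = -K*T*exp(-rT)*N(-d2) = -21.2800 * 0.7500 * 0.9653640451 * 0.5420137778 = -8.350920


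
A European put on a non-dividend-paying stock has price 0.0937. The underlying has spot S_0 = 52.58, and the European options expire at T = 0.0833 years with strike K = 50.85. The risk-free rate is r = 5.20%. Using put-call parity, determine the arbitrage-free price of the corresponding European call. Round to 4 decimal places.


Put-call parity: C - P = S_0 * exp(-qT) - K * exp(-rT).
S_0 * exp(-qT) = 52.5800 * 1.00000000 = 52.58000000
K * exp(-rT) = 50.8500 * 0.99567777 = 50.63021450
C = P + S*exp(-qT) - K*exp(-rT)
C = 0.0937 + 52.58000000 - 50.63021450 = 2.0435

Answer: Call price = 2.0435


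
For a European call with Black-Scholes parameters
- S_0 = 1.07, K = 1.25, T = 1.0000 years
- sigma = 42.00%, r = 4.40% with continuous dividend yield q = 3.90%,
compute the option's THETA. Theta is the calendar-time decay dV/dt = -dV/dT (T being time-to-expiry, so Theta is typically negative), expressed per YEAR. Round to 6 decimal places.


d1 = -0.1482973877; d2 = -0.5682973877
phi(d1) = 0.3945795187; exp(-qT) = 0.9617507091; exp(-rT) = 0.9569539575
Theta = -S*exp(-qT)*phi(d1)*sigma/(2*sqrt(T)) - r*K*exp(-rT)*N(d2) + q*S*exp(-qT)*N(d1)
N(d1) = 0.4410540384; N(d2) = 0.2849165263; sqrt(T) = 1.0000000000
Term 1 = -1.0700 * 0.9617507091 * 0.3945795187 * 0.4200 / (2 * 1.0000000000) = -0.0852707585
Term 2 = -0.0440 * 1.2500 * 0.9569539575 * 0.2849165263 = -0.0149958599
Term 3 = 0.0390 * 1.0700 * 0.9617507091 * 0.4410540384 = 0.0177011997
Theta = -0.0852707585 + (-0.0149958599) + (0.0177011997) = -0.082565

Answer: Theta = -0.082565


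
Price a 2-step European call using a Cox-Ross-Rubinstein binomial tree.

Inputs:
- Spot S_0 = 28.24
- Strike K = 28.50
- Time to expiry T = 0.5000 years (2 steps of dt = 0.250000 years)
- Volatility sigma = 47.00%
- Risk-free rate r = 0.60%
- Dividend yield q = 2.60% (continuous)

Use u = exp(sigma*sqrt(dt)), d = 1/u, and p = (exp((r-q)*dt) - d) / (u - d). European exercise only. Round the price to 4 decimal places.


dt = T/N = 0.250000
u = exp(sigma*sqrt(dt)) = 1.264909; d = 1/u = 0.790571
p = (exp((r-q)*dt) - d) / (u - d) = 0.431004
Discount per step: exp(-r*dt) = 0.998501
Stock lattice S(k, i) with i counting down-moves:
  k=0: S(0,0) = 28.2400
  k=1: S(1,0) = 35.7210; S(1,1) = 22.3257
  k=2: S(2,0) = 45.1838; S(2,1) = 28.2400; S(2,2) = 17.6501
Terminal payoffs V(N, i) = max(S_T - K, 0):
  V(2,0) = 16.683836; V(2,1) = 0.000000; V(2,2) = 0.000000
Backward induction: V(k, i) = exp(-r*dt) * [p * V(k+1, i) + (1-p) * V(k+1, i+1)].
  V(1,0) = exp(-r*dt) * [p*16.683836 + (1-p)*0.000000] = 7.180025
  V(1,1) = exp(-r*dt) * [p*0.000000 + (1-p)*0.000000] = 0.000000
  V(0,0) = exp(-r*dt) * [p*7.180025 + (1-p)*0.000000] = 3.089982

Answer: Price = V(0,0) = 3.0900


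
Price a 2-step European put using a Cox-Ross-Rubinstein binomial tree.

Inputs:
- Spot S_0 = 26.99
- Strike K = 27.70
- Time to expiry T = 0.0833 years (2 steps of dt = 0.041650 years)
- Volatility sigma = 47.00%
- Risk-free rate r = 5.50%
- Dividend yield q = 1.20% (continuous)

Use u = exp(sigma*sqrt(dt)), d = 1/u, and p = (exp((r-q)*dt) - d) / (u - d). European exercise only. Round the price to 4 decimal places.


dt = T/N = 0.041650
u = exp(sigma*sqrt(dt)) = 1.100670; d = 1/u = 0.908537
p = (exp((r-q)*dt) - d) / (u - d) = 0.485368
Discount per step: exp(-r*dt) = 0.997712
Stock lattice S(k, i) with i counting down-moves:
  k=0: S(0,0) = 26.9900
  k=1: S(1,0) = 29.7071; S(1,1) = 24.5214
  k=2: S(2,0) = 32.6977; S(2,1) = 26.9900; S(2,2) = 22.2786
Terminal payoffs V(N, i) = max(K - S_T, 0):
  V(2,0) = 0.000000; V(2,1) = 0.710000; V(2,2) = 5.421366
Backward induction: V(k, i) = exp(-r*dt) * [p * V(k+1, i) + (1-p) * V(k+1, i+1)].
  V(1,0) = exp(-r*dt) * [p*0.000000 + (1-p)*0.710000] = 0.364552
  V(1,1) = exp(-r*dt) * [p*0.710000 + (1-p)*5.421366] = 3.127446
  V(0,0) = exp(-r*dt) * [p*0.364552 + (1-p)*3.127446] = 1.782337

Answer: Price = V(0,0) = 1.7823


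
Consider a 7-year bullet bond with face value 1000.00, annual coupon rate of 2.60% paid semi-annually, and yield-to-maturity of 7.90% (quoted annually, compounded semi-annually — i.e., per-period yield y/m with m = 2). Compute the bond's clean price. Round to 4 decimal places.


Coupon per period c = face * coupon_rate / m = 13.000000
Periods per year m = 2; per-period yield y/m = 0.039500
Number of cashflows N = 14
Cashflows (t years, CF_t, discount factor 1/(1+y/m)^(m*t), PV):
  t = 0.5000: CF_t = 13.000000, DF = 0.962001, PV = 12.506013
  t = 1.0000: CF_t = 13.000000, DF = 0.925446, PV = 12.030796
  t = 1.5000: CF_t = 13.000000, DF = 0.890280, PV = 11.573637
  t = 2.0000: CF_t = 13.000000, DF = 0.856450, PV = 11.133850
  t = 2.5000: CF_t = 13.000000, DF = 0.823906, PV = 10.710775
  t = 3.0000: CF_t = 13.000000, DF = 0.792598, PV = 10.303776
  t = 3.5000: CF_t = 13.000000, DF = 0.762480, PV = 9.912242
  t = 4.0000: CF_t = 13.000000, DF = 0.733507, PV = 9.535586
  t = 4.5000: CF_t = 13.000000, DF = 0.705634, PV = 9.173243
  t = 5.0000: CF_t = 13.000000, DF = 0.678821, PV = 8.824669
  t = 5.5000: CF_t = 13.000000, DF = 0.653026, PV = 8.489340
  t = 6.0000: CF_t = 13.000000, DF = 0.628212, PV = 8.166753
  t = 6.5000: CF_t = 13.000000, DF = 0.604340, PV = 7.856424
  t = 7.0000: CF_t = 1013.000000, DF = 0.581376, PV = 588.933873
Price P = sum_t PV_t = 719.150978

Answer: Price = 719.1510


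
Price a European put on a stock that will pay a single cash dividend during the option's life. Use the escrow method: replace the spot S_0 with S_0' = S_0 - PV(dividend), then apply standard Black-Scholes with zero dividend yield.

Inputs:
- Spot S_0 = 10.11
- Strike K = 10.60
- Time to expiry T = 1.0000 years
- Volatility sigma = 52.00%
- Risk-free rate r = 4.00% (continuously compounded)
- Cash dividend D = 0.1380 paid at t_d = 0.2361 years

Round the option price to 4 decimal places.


Answer: Price = 2.1747

Derivation:
PV(D) = D * exp(-r * t_d) = 0.1380 * 0.99060045 = 0.13670286
S_0' = S_0 - PV(D) = 10.1100 - 0.13670286 = 9.97329714
d1 = (ln(S_0'/K) + (r + sigma^2/2)*T) / (sigma*sqrt(T)) = 0.21972545
d2 = d1 - sigma*sqrt(T) = -0.30027455
exp(-rT) = 0.96078944
N(-d1) = 0.41304249; N(-d2) = 0.61801613
P = K * exp(-rT) * N(-d2) - S_0' * N(-d1) = 10.6000 * 0.96078944 * 0.61801613 - 9.97329714 * 0.41304249 = 2.1747


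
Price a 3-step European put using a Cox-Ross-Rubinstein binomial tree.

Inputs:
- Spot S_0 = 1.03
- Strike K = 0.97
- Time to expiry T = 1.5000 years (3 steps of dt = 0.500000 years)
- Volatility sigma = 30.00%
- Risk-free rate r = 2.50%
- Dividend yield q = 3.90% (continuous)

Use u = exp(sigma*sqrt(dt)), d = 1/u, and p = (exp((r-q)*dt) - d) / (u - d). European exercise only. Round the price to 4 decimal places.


dt = T/N = 0.500000
u = exp(sigma*sqrt(dt)) = 1.236311; d = 1/u = 0.808858
p = (exp((r-q)*dt) - d) / (u - d) = 0.430846
Discount per step: exp(-r*dt) = 0.987578
Stock lattice S(k, i) with i counting down-moves:
  k=0: S(0,0) = 1.0300
  k=1: S(1,0) = 1.2734; S(1,1) = 0.8331
  k=2: S(2,0) = 1.5743; S(2,1) = 1.0300; S(2,2) = 0.6739
  k=3: S(3,0) = 1.9463; S(3,1) = 1.2734; S(3,2) = 0.8331; S(3,3) = 0.5451
Terminal payoffs V(N, i) = max(K - S_T, 0):
  V(3,0) = 0.000000; V(3,1) = 0.000000; V(3,2) = 0.136876; V(3,3) = 0.424928
Backward induction: V(k, i) = exp(-r*dt) * [p * V(k+1, i) + (1-p) * V(k+1, i+1)].
  V(2,0) = exp(-r*dt) * [p*0.000000 + (1-p)*0.000000] = 0.000000
  V(2,1) = exp(-r*dt) * [p*0.000000 + (1-p)*0.136876] = 0.076936
  V(2,2) = exp(-r*dt) * [p*0.136876 + (1-p)*0.424928] = 0.297085
  V(1,0) = exp(-r*dt) * [p*0.000000 + (1-p)*0.076936] = 0.043244
  V(1,1) = exp(-r*dt) * [p*0.076936 + (1-p)*0.297085] = 0.199723
  V(0,0) = exp(-r*dt) * [p*0.043244 + (1-p)*0.199723] = 0.130661

Answer: Price = V(0,0) = 0.1307


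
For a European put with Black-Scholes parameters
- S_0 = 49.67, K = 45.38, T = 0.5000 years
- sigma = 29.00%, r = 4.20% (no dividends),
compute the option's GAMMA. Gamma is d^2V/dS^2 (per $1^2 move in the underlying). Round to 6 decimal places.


d1 = 0.6454404853; d2 = 0.4403795188
phi(d1) = 0.3239276005; exp(-qT) = 1.0000000000; exp(-rT) = 0.9792189646
Gamma = exp(-qT) * phi(d1) / (S * sigma * sqrt(T)) = 1.0000000000 * 0.3239276005 / (49.6700 * 0.2900 * 0.7071067812) = 0.031803

Answer: Gamma = 0.031803


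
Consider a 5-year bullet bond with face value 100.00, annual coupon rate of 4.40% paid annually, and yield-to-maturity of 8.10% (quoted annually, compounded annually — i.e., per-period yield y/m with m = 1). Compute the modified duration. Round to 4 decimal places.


Coupon per period c = face * coupon_rate / m = 4.400000
Periods per year m = 1; per-period yield y/m = 0.081000
Number of cashflows N = 5
Cashflows (t years, CF_t, discount factor 1/(1+y/m)^(m*t), PV):
  t = 1.0000: CF_t = 4.400000, DF = 0.925069, PV = 4.070305
  t = 2.0000: CF_t = 4.400000, DF = 0.855753, PV = 3.765315
  t = 3.0000: CF_t = 4.400000, DF = 0.791631, PV = 3.483177
  t = 4.0000: CF_t = 4.400000, DF = 0.732314, PV = 3.222181
  t = 5.0000: CF_t = 104.400000, DF = 0.677441, PV = 70.724849
Price P = sum_t PV_t = 85.265827
First compute Macaulay numerator sum_t t * PV_t:
  t * PV_t at t = 1.0000: 4.070305
  t * PV_t at t = 2.0000: 7.530630
  t * PV_t at t = 3.0000: 10.449532
  t * PV_t at t = 4.0000: 12.888723
  t * PV_t at t = 5.0000: 353.624245
Macaulay duration D = 388.563435 / 85.265827 = 4.557083
Modified duration = D / (1 + y/m) = 4.557083 / (1 + 0.081000) = 4.215618

Answer: Modified duration = 4.2156


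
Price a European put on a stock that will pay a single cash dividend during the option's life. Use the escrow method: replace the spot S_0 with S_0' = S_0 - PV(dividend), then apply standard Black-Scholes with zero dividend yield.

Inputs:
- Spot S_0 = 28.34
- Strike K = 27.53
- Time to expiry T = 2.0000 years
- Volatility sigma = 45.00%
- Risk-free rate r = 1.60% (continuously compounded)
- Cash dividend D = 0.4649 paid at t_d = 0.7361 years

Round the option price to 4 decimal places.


PV(D) = D * exp(-r * t_d) = 0.4649 * 0.98829148 = 0.45945671
S_0' = S_0 - PV(D) = 28.3400 - 0.45945671 = 27.88054329
d1 = (ln(S_0'/K) + (r + sigma^2/2)*T) / (sigma*sqrt(T)) = 0.38836308
d2 = d1 - sigma*sqrt(T) = -0.24803302
exp(-rT) = 0.96850658
N(-d1) = 0.34887368; N(-d2) = 0.59794557
P = K * exp(-rT) * N(-d2) - S_0' * N(-d1) = 27.5300 * 0.96850658 * 0.59794557 - 27.88054329 * 0.34887368 = 6.2162

Answer: Price = 6.2162


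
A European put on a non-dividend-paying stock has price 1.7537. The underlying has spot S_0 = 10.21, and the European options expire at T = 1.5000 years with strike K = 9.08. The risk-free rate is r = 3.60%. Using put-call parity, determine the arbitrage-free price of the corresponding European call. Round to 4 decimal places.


Answer: Call price = 3.3610

Derivation:
Put-call parity: C - P = S_0 * exp(-qT) - K * exp(-rT).
S_0 * exp(-qT) = 10.2100 * 1.00000000 = 10.21000000
K * exp(-rT) = 9.0800 * 0.94743211 = 8.60268353
C = P + S*exp(-qT) - K*exp(-rT)
C = 1.7537 + 10.21000000 - 8.60268353 = 3.3610


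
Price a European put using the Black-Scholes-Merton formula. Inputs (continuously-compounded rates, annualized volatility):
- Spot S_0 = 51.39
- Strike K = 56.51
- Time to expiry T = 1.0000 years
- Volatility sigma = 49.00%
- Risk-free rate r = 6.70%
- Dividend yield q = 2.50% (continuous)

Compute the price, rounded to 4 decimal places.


Answer: Price = 11.3849

Derivation:
d1 = (ln(S/K) + (r - q + 0.5*sigma^2) * T) / (sigma * sqrt(T)) = 0.13688977
d2 = d1 - sigma * sqrt(T) = -0.35311023
exp(-rT) = 0.93519520; exp(-qT) = 0.97530991
P = K * exp(-rT) * N(-d2) - S_0 * exp(-qT) * N(-d1)
N(-d1) = 0.44555896; N(-d2) = 0.63799710
P = 56.5100 * 0.93519520 * 0.63799710 - 51.3900 * 0.97530991 * 0.44555896 = 11.3849


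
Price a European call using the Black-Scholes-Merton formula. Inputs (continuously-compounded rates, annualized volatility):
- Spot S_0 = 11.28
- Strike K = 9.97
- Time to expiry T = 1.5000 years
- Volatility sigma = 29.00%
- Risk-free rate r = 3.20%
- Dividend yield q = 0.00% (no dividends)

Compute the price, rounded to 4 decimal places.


Answer: Price = 2.5185

Derivation:
d1 = (ln(S/K) + (r - q + 0.5*sigma^2) * T) / (sigma * sqrt(T)) = 0.66030828
d2 = d1 - sigma * sqrt(T) = 0.30513227
exp(-rT) = 0.95313379; exp(-qT) = 1.00000000
C = S_0 * exp(-qT) * N(d1) - K * exp(-rT) * N(d2)
N(d1) = 0.74547199; N(d2) = 0.61986729
C = 11.2800 * 1.00000000 * 0.74547199 - 9.9700 * 0.95313379 * 0.61986729 = 2.5185


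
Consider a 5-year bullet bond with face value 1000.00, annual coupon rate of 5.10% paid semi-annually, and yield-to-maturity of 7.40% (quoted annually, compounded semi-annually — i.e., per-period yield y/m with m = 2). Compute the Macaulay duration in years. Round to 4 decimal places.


Coupon per period c = face * coupon_rate / m = 25.500000
Periods per year m = 2; per-period yield y/m = 0.037000
Number of cashflows N = 10
Cashflows (t years, CF_t, discount factor 1/(1+y/m)^(m*t), PV):
  t = 0.5000: CF_t = 25.500000, DF = 0.964320, PV = 24.590164
  t = 1.0000: CF_t = 25.500000, DF = 0.929913, PV = 23.712791
  t = 1.5000: CF_t = 25.500000, DF = 0.896734, PV = 22.866722
  t = 2.0000: CF_t = 25.500000, DF = 0.864739, PV = 22.050841
  t = 2.5000: CF_t = 25.500000, DF = 0.833885, PV = 21.264070
  t = 3.0000: CF_t = 25.500000, DF = 0.804132, PV = 20.505372
  t = 3.5000: CF_t = 25.500000, DF = 0.775441, PV = 19.773743
  t = 4.0000: CF_t = 25.500000, DF = 0.747773, PV = 19.068219
  t = 4.5000: CF_t = 25.500000, DF = 0.721093, PV = 18.387868
  t = 5.0000: CF_t = 1025.500000, DF = 0.695364, PV = 713.096165
Price P = sum_t PV_t = 905.315954
Macaulay numerator sum_t t * PV_t:
  t * PV_t at t = 0.5000: 12.295082
  t * PV_t at t = 1.0000: 23.712791
  t * PV_t at t = 1.5000: 34.300083
  t * PV_t at t = 2.0000: 44.101682
  t * PV_t at t = 2.5000: 53.160176
  t * PV_t at t = 3.0000: 61.516115
  t * PV_t at t = 3.5000: 69.208101
  t * PV_t at t = 4.0000: 76.272876
  t * PV_t at t = 4.5000: 82.745405
  t * PV_t at t = 5.0000: 3565.480825
Macaulay duration D = (sum_t t * PV_t) / P = 4022.793134 / 905.315954 = 4.443524

Answer: Macaulay duration = 4.4435 years


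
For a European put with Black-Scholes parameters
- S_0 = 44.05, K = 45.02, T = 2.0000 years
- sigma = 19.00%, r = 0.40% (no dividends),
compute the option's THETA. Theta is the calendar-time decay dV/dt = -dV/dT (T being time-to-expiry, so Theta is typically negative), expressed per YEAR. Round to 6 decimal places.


d1 = 0.0830609192; d2 = -0.1856396576
phi(d1) = 0.3975684767; exp(-qT) = 1.0000000000; exp(-rT) = 0.9920319148
Theta = -S*exp(-qT)*phi(d1)*sigma/(2*sqrt(T)) + r*K*exp(-rT)*N(-d2) - q*S*exp(-qT)*N(-d1)
N(-d1) = 0.4669015502; N(-d2) = 0.5736363241; sqrt(T) = 1.4142135624
Term 1 = -44.0500 * 1.0000000000 * 0.3975684767 * 0.1900 / (2 * 1.4142135624) = -1.1764310053
Term 2 = 0.0040 * 45.0200 * 0.9920319148 * 0.5736363241 = 0.1024773226
Term 3 = 0 (no dividend yield, q = 0)
Theta = -1.1764310053 + (0.1024773226) + (0.0000000000) = -1.073954

Answer: Theta = -1.073954


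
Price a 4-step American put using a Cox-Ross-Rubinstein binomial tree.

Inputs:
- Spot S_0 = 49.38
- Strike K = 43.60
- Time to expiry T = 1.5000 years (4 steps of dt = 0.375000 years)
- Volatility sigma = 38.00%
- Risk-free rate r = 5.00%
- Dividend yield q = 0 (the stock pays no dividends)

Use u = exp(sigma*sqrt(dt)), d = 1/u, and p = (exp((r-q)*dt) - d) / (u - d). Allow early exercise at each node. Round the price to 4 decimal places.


Answer: Price = V(0,0) = 4.8401

Derivation:
dt = T/N = 0.375000
u = exp(sigma*sqrt(dt)) = 1.262005; d = 1/u = 0.792390
p = (exp((r-q)*dt) - d) / (u - d) = 0.482389
Discount per step: exp(-r*dt) = 0.981425
Stock lattice S(k, i) with i counting down-moves:
  k=0: S(0,0) = 49.3800
  k=1: S(1,0) = 62.3178; S(1,1) = 39.1282
  k=2: S(2,0) = 78.6454; S(2,1) = 49.3800; S(2,2) = 31.0048
  k=3: S(3,0) = 99.2508; S(3,1) = 62.3178; S(3,2) = 39.1282; S(3,3) = 24.5679
  k=4: S(4,0) = 125.2550; S(4,1) = 78.6454; S(4,2) = 49.3800; S(4,3) = 31.0048; S(4,4) = 19.4674
Terminal payoffs V(N, i) = max(K - S_T, 0):
  V(4,0) = 0.000000; V(4,1) = 0.000000; V(4,2) = 0.000000; V(4,3) = 12.595188; V(4,4) = 24.132637
Backward induction: V(k, i) = exp(-r*dt) * [p * V(k+1, i) + (1-p) * V(k+1, i+1)]; then take max(V_cont, immediate exercise) for American.
  V(3,0) = exp(-r*dt) * [p*0.000000 + (1-p)*0.000000] = 0.000000; exercise = 0.000000; V(3,0) = max -> 0.000000
  V(3,1) = exp(-r*dt) * [p*0.000000 + (1-p)*0.000000] = 0.000000; exercise = 0.000000; V(3,1) = max -> 0.000000
  V(3,2) = exp(-r*dt) * [p*0.000000 + (1-p)*12.595188] = 6.398311; exercise = 4.471780; V(3,2) = max -> 6.398311
  V(3,3) = exp(-r*dt) * [p*12.595188 + (1-p)*24.132637] = 18.222212; exercise = 19.032095; V(3,3) = max -> 19.032095
  V(2,0) = exp(-r*dt) * [p*0.000000 + (1-p)*0.000000] = 0.000000; exercise = 0.000000; V(2,0) = max -> 0.000000
  V(2,1) = exp(-r*dt) * [p*0.000000 + (1-p)*6.398311] = 3.250319; exercise = 0.000000; V(2,1) = max -> 3.250319
  V(2,2) = exp(-r*dt) * [p*6.398311 + (1-p)*19.032095] = 12.697378; exercise = 12.595188; V(2,2) = max -> 12.697378
  V(1,0) = exp(-r*dt) * [p*0.000000 + (1-p)*3.250319] = 1.651151; exercise = 0.000000; V(1,0) = max -> 1.651151
  V(1,1) = exp(-r*dt) * [p*3.250319 + (1-p)*12.697378] = 7.989016; exercise = 4.471780; V(1,1) = max -> 7.989016
  V(0,0) = exp(-r*dt) * [p*1.651151 + (1-p)*7.989016] = 4.840094; exercise = 0.000000; V(0,0) = max -> 4.840094


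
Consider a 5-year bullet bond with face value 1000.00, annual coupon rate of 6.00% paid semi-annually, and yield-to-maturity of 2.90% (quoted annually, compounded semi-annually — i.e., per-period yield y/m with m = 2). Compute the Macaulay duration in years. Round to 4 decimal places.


Coupon per period c = face * coupon_rate / m = 30.000000
Periods per year m = 2; per-period yield y/m = 0.014500
Number of cashflows N = 10
Cashflows (t years, CF_t, discount factor 1/(1+y/m)^(m*t), PV):
  t = 0.5000: CF_t = 30.000000, DF = 0.985707, PV = 29.571217
  t = 1.0000: CF_t = 30.000000, DF = 0.971619, PV = 29.148563
  t = 1.5000: CF_t = 30.000000, DF = 0.957732, PV = 28.731950
  t = 2.0000: CF_t = 30.000000, DF = 0.944043, PV = 28.321291
  t = 2.5000: CF_t = 30.000000, DF = 0.930550, PV = 27.916502
  t = 3.0000: CF_t = 30.000000, DF = 0.917250, PV = 27.517498
  t = 3.5000: CF_t = 30.000000, DF = 0.904140, PV = 27.124197
  t = 4.0000: CF_t = 30.000000, DF = 0.891217, PV = 26.736518
  t = 4.5000: CF_t = 30.000000, DF = 0.878479, PV = 26.354379
  t = 5.0000: CF_t = 1030.000000, DF = 0.865923, PV = 891.901124
Price P = sum_t PV_t = 1143.323240
Macaulay numerator sum_t t * PV_t:
  t * PV_t at t = 0.5000: 14.785609
  t * PV_t at t = 1.0000: 29.148563
  t * PV_t at t = 1.5000: 43.097925
  t * PV_t at t = 2.0000: 56.642582
  t * PV_t at t = 2.5000: 69.791255
  t * PV_t at t = 3.0000: 82.552495
  t * PV_t at t = 3.5000: 94.934691
  t * PV_t at t = 4.0000: 106.946071
  t * PV_t at t = 4.5000: 118.594707
  t * PV_t at t = 5.0000: 4459.505618
Macaulay duration D = (sum_t t * PV_t) / P = 5075.999515 / 1143.323240 = 4.439689

Answer: Macaulay duration = 4.4397 years


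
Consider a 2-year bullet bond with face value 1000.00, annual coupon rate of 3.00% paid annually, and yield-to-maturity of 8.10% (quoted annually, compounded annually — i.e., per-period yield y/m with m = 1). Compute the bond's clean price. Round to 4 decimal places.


Answer: Price = 909.1780

Derivation:
Coupon per period c = face * coupon_rate / m = 30.000000
Periods per year m = 1; per-period yield y/m = 0.081000
Number of cashflows N = 2
Cashflows (t years, CF_t, discount factor 1/(1+y/m)^(m*t), PV):
  t = 1.0000: CF_t = 30.000000, DF = 0.925069, PV = 27.752081
  t = 2.0000: CF_t = 1030.000000, DF = 0.855753, PV = 881.425959
Price P = sum_t PV_t = 909.178040


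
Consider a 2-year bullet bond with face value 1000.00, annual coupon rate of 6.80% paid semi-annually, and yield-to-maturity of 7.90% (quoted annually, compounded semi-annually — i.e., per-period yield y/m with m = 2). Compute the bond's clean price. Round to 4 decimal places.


Coupon per period c = face * coupon_rate / m = 34.000000
Periods per year m = 2; per-period yield y/m = 0.039500
Number of cashflows N = 4
Cashflows (t years, CF_t, discount factor 1/(1+y/m)^(m*t), PV):
  t = 0.5000: CF_t = 34.000000, DF = 0.962001, PV = 32.708033
  t = 1.0000: CF_t = 34.000000, DF = 0.925446, PV = 31.465159
  t = 1.5000: CF_t = 34.000000, DF = 0.890280, PV = 30.269513
  t = 2.0000: CF_t = 1034.000000, DF = 0.856450, PV = 885.569324
Price P = sum_t PV_t = 980.012029

Answer: Price = 980.0120


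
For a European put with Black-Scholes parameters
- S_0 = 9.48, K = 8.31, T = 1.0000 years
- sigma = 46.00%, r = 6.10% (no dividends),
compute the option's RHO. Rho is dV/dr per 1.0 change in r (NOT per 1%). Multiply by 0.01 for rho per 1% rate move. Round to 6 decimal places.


Answer: Rho = -3.323217

Derivation:
d1 = 0.6489667552; d2 = 0.1889667552
phi(d1) = 0.3231891712; exp(-qT) = 1.0000000000; exp(-rT) = 0.9408232398
N(-d2) = 0.4250594364
Rho = -K*T*exp(-rT)*N(-d2) = -8.3100 * 1.0000 * 0.9408232398 * 0.4250594364 = -3.323217


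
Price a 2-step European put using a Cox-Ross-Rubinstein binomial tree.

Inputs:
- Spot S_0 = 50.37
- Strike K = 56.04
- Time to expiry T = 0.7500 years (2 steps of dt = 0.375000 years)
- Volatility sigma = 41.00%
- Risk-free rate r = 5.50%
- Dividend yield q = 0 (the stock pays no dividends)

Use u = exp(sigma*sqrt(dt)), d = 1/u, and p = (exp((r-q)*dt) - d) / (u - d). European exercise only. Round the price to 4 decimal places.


dt = T/N = 0.375000
u = exp(sigma*sqrt(dt)) = 1.285404; d = 1/u = 0.777966
p = (exp((r-q)*dt) - d) / (u - d) = 0.478627
Discount per step: exp(-r*dt) = 0.979586
Stock lattice S(k, i) with i counting down-moves:
  k=0: S(0,0) = 50.3700
  k=1: S(1,0) = 64.7458; S(1,1) = 39.1861
  k=2: S(2,0) = 83.2244; S(2,1) = 50.3700; S(2,2) = 30.4855
Terminal payoffs V(N, i) = max(K - S_T, 0):
  V(2,0) = 0.000000; V(2,1) = 5.670000; V(2,2) = 25.554524
Backward induction: V(k, i) = exp(-r*dt) * [p * V(k+1, i) + (1-p) * V(k+1, i+1)].
  V(1,0) = exp(-r*dt) * [p*0.000000 + (1-p)*5.670000] = 2.895838
  V(1,1) = exp(-r*dt) * [p*5.670000 + (1-p)*25.554524] = 15.709875
  V(0,0) = exp(-r*dt) * [p*2.895838 + (1-p)*15.709875] = 9.381235

Answer: Price = V(0,0) = 9.3812


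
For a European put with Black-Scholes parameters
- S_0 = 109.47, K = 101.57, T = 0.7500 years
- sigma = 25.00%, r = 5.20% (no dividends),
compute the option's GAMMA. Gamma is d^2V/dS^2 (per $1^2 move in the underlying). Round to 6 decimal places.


Answer: Gamma = 0.013765

Derivation:
d1 = 0.6343454710; d2 = 0.4178391201
phi(d1) = 0.3262355471; exp(-qT) = 1.0000000000; exp(-rT) = 0.9617507091
Gamma = exp(-qT) * phi(d1) / (S * sigma * sqrt(T)) = 1.0000000000 * 0.3262355471 / (109.4700 * 0.2500 * 0.8660254038) = 0.013765


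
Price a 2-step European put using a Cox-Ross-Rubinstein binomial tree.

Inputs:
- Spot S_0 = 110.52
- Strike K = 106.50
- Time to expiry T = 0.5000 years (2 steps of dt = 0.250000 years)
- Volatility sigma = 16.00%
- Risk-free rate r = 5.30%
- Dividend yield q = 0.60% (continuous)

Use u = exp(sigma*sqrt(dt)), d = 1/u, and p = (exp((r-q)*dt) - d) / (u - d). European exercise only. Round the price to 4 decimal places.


Answer: Price = V(0,0) = 2.3889

Derivation:
dt = T/N = 0.250000
u = exp(sigma*sqrt(dt)) = 1.083287; d = 1/u = 0.923116
p = (exp((r-q)*dt) - d) / (u - d) = 0.553803
Discount per step: exp(-r*dt) = 0.986837
Stock lattice S(k, i) with i counting down-moves:
  k=0: S(0,0) = 110.5200
  k=1: S(1,0) = 119.7249; S(1,1) = 102.0228
  k=2: S(2,0) = 129.6964; S(2,1) = 110.5200; S(2,2) = 94.1789
Terminal payoffs V(N, i) = max(K - S_T, 0):
  V(2,0) = 0.000000; V(2,1) = 0.000000; V(2,2) = 12.321068
Backward induction: V(k, i) = exp(-r*dt) * [p * V(k+1, i) + (1-p) * V(k+1, i+1)].
  V(1,0) = exp(-r*dt) * [p*0.000000 + (1-p)*0.000000] = 0.000000
  V(1,1) = exp(-r*dt) * [p*0.000000 + (1-p)*12.321068] = 5.425266
  V(0,0) = exp(-r*dt) * [p*0.000000 + (1-p)*5.425266] = 2.388877


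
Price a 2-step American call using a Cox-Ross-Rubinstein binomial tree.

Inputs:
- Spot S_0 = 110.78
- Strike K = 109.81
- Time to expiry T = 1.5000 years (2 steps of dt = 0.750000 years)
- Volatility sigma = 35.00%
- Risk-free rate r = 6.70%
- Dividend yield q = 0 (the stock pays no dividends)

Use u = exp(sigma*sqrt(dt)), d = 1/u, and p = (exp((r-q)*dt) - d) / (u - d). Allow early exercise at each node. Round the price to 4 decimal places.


Answer: Price = V(0,0) = 22.2590

Derivation:
dt = T/N = 0.750000
u = exp(sigma*sqrt(dt)) = 1.354062; d = 1/u = 0.738519
p = (exp((r-q)*dt) - d) / (u - d) = 0.508519
Discount per step: exp(-r*dt) = 0.950992
Stock lattice S(k, i) with i counting down-moves:
  k=0: S(0,0) = 110.7800
  k=1: S(1,0) = 150.0030; S(1,1) = 81.8131
  k=2: S(2,0) = 203.1133; S(2,1) = 110.7800; S(2,2) = 60.4205
Terminal payoffs V(N, i) = max(S_T - K, 0):
  V(2,0) = 93.303317; V(2,1) = 0.970000; V(2,2) = 0.000000
Backward induction: V(k, i) = exp(-r*dt) * [p * V(k+1, i) + (1-p) * V(k+1, i+1)]; then take max(V_cont, immediate exercise) for American.
  V(1,0) = exp(-r*dt) * [p*93.303317 + (1-p)*0.970000] = 45.574585; exercise = 40.192978; V(1,0) = max -> 45.574585
  V(1,1) = exp(-r*dt) * [p*0.970000 + (1-p)*0.000000] = 0.469089; exercise = 0.000000; V(1,1) = max -> 0.469089
  V(0,0) = exp(-r*dt) * [p*45.574585 + (1-p)*0.469089] = 22.258986; exercise = 0.970000; V(0,0) = max -> 22.258986


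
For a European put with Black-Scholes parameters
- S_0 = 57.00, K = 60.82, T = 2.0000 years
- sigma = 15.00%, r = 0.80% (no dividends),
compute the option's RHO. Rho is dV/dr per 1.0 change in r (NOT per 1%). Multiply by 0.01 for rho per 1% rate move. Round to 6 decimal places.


Answer: Rho = -75.623491

Derivation:
d1 = -0.1242971836; d2 = -0.3364292179
phi(d1) = 0.3958723659; exp(-qT) = 1.0000000000; exp(-rT) = 0.9841273201
N(-d2) = 0.6317263902
Rho = -K*T*exp(-rT)*N(-d2) = -60.8200 * 2.0000 * 0.9841273201 * 0.6317263902 = -75.623491
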